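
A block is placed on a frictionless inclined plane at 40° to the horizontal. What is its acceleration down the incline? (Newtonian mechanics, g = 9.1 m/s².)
a = g sin(θ) = 9.1 × sin(40°) = 9.1 × 0.6428 = 5.85 m/s²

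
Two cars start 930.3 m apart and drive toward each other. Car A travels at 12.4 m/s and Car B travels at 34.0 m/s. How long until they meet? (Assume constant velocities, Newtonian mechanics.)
Combined speed: v_combined = 12.4 + 34.0 = 46.4 m/s
Time to meet: t = d/46.4 = 930.3/46.4 = 20.05 s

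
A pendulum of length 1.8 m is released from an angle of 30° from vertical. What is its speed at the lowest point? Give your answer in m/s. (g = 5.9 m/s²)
h = L(1 − cosθ) = 1.8×(1 − cos30°) = 0.2412 m
v = √(2gh) = √(2×5.9×0.2412) = 1.687 m/s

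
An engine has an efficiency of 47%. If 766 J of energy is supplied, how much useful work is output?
W_out = η × W_in = 0.47 × 766 = 360.02 J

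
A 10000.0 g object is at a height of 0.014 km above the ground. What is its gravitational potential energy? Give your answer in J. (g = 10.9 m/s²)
PE = mgh = 10 kg × 10.9 m/s² × 14 m = 1526 J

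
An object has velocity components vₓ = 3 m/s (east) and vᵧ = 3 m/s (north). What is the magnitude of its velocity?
|v| = √(vₓ² + vᵧ²) = √(3² + 3²) = √(18) = 4.24 m/s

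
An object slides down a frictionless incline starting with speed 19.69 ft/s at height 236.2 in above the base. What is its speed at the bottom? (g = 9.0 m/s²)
½mv₀² + mgh = ½mv² → v = √(v₀² + 2gh) = √(6.002² + 2×9.0×5.999) = 12 m/s = 39.37 ft/s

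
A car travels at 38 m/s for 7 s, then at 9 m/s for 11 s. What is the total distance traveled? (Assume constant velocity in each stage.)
d₁ = v₁t₁ = 38 × 7 = 266 m
d₂ = v₂t₂ = 9 × 11 = 99 m
d_total = 266 + 99 = 365 m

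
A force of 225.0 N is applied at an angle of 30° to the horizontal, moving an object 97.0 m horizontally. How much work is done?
W = Fd cosθ = 225.0×97.0×cos(30°) = 18901.0 J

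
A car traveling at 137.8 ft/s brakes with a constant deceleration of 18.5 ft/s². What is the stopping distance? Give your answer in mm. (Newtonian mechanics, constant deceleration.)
d = v₀² / (2a) (with unit conversion) = 156400.0 mm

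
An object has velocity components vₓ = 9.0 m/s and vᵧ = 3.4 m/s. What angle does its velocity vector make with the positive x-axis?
θ = arctan(vᵧ/vₓ) = arctan(3.4/9.0) = 20.7°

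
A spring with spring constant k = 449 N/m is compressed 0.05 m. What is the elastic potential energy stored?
PE = ½kx² = ½×449×0.05² = 0.5613 J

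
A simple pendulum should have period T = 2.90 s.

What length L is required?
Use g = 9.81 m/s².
T = 2π√(L/g) → L = g(T/2π)² = 9.81×(2.9/2π)² = 2.09 m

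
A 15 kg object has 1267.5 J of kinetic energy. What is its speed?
KE = ½mv² → v = √(2KE/m) = √(2×1267.5/15) = 13.0 m/s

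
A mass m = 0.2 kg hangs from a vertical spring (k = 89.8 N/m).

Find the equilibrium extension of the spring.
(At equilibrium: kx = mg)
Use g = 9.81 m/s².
x_eq = mg/k = 0.2×9.81/89.8 = 0.02185 m = 2.185 cm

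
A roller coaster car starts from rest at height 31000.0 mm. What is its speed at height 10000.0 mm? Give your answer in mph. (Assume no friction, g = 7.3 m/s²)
mgh₁ = ½mv₂² + mgh₂ → v₂ = √(2g(h₁−h₂)) = √(2×7.3×(31−10)) = 17.51 m/s = 39.17 mph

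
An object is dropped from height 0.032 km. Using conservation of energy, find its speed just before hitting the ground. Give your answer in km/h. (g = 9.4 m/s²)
mgh = ½mv² → v = √(2gh) = √(2×9.4×32) = 24.53 m/s = 88.3 km/h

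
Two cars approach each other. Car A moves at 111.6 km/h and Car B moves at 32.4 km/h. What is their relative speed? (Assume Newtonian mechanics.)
v_rel = v_A + v_B = 111.6 + 32.4 = 144.0 km/h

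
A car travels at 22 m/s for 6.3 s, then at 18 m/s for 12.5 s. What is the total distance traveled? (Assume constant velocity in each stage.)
d₁ = v₁t₁ = 22 × 6.3 = 138.6 m
d₂ = v₂t₂ = 18 × 12.5 = 225 m
d_total = 138.6 + 225 = 363.6 m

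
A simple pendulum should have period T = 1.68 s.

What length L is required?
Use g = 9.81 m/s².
T = 2π√(L/g) → L = g(T/2π)² = 9.81×(1.68/2π)² = 0.7013 m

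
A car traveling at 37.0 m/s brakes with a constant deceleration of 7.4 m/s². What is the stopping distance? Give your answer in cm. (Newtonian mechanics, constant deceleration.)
d = v₀² / (2a) (with unit conversion) = 9250.0 cm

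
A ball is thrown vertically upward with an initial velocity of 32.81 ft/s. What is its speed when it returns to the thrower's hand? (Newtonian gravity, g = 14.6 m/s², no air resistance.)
By conservation of energy, the ball returns at the same speed = 32.81 ft/s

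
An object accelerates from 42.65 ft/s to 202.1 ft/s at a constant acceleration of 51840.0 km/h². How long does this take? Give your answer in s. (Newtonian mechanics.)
t = (v - v₀)/a (with unit conversion) = 12.15 s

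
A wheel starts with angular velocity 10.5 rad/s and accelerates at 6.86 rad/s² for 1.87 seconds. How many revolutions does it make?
θ = ω₀t + ½αt² = 10.5×1.87 + ½×6.86×1.87² = 31.63 rad
Revolutions = θ/(2π) = 31.63/(2π) = 5.03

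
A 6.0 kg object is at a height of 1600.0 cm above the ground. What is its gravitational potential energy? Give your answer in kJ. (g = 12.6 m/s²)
PE = mgh = 6 kg × 12.6 m/s² × 16 m = 1210 J = 1.21 kJ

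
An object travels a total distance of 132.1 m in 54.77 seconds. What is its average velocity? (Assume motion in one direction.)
v_avg = Δd / Δt = 132.1 / 54.77 = 2.41 m/s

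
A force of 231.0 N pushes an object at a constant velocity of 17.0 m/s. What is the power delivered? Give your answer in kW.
P = Fv = 231 N × 17 m/s = 3927 W = 3.927 kW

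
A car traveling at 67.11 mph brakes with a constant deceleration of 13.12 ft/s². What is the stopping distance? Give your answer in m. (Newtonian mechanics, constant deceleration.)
d = v₀² / (2a) (with unit conversion) = 112.5 m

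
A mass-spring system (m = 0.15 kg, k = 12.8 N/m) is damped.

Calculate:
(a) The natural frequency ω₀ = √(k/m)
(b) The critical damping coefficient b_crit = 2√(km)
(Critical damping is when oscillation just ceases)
ω₀ = √(k/m) = √(12.8/0.15) = 9.238 rad/s
b_crit = 2√(km) = 2√(12.8×0.15) = 2.771 kg/s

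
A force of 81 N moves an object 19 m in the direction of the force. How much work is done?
W = Fd = 81×19 = 1539.0 J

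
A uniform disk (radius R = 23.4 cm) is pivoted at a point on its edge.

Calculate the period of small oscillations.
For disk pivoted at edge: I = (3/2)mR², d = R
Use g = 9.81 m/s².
I/m = (3/2)R² = 0.08213 m²; d = R = 0.234 m
T = 2π√((3/2)R²/(gR)) = 2π√(3R/(2g)) = 1.188 s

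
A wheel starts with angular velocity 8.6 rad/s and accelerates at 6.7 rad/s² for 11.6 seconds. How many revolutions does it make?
θ = ω₀t + ½αt² = 8.6×11.6 + ½×6.7×11.6² = 550.54 rad
Revolutions = θ/(2π) = 550.54/(2π) = 87.62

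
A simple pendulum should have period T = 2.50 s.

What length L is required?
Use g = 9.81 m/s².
T = 2π√(L/g) → L = g(T/2π)² = 9.81×(2.5/2π)² = 1.553 m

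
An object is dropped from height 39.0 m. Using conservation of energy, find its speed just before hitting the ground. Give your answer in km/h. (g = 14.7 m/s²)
mgh = ½mv² → v = √(2gh) = √(2×14.7×39) = 33.86 m/s = 121.9 km/h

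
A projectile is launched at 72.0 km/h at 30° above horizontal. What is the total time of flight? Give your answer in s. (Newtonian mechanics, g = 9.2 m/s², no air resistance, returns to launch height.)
T = 2v₀sin(θ)/g (with unit conversion) = 2.174 s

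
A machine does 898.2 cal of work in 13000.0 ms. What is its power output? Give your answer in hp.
P = W/t = 3758 J / 13 s = 289.1 W = 0.3877 hp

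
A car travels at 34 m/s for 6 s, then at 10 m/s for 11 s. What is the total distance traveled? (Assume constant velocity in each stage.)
d₁ = v₁t₁ = 34 × 6 = 204 m
d₂ = v₂t₂ = 10 × 11 = 110 m
d_total = 204 + 110 = 314 m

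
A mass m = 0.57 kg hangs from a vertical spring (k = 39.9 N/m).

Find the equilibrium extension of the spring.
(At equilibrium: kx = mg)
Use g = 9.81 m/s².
x_eq = mg/k = 0.57×9.81/39.9 = 0.1401 m = 14.01 cm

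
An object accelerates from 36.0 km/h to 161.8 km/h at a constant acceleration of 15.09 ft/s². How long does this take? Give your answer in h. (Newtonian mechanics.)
t = (v - v₀)/a (with unit conversion) = 0.00211 h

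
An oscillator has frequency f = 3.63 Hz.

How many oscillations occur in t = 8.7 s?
n = f×t = 3.63×8.7 = 31.58 oscillations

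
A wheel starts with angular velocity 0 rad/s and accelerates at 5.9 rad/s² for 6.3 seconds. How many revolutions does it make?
θ = ω₀t + ½αt² = 0×6.3 + ½×5.9×6.3² = 117.09 rad
Revolutions = θ/(2π) = 117.09/(2π) = 18.63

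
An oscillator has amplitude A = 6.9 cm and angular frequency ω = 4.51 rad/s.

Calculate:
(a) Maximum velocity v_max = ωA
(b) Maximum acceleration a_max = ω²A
v_max = ωA = 4.51×0.069 = 0.3112 m/s
a_max = ω²A = 4.51²×0.069 = 1.403 m/s²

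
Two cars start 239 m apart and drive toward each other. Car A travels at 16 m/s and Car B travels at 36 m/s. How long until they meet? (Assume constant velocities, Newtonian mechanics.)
Combined speed: v_combined = 16 + 36 = 52 m/s
Time to meet: t = d/52 = 239/52 = 4.6 s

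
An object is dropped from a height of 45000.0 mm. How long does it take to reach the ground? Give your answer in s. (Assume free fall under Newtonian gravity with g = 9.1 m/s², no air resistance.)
t = √(2h/g) (with unit conversion) = 3.145 s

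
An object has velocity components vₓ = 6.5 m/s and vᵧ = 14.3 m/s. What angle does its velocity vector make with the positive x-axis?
θ = arctan(vᵧ/vₓ) = arctan(14.3/6.5) = 65.56°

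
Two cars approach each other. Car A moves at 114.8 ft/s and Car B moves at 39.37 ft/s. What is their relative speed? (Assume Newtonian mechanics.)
v_rel = v_A + v_B = 114.8 + 39.37 = 154.2 ft/s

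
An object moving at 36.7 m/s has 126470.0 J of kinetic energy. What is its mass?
KE = ½mv² → m = 2KE/v² = 2×126470.0/36.7² = 187.8 kg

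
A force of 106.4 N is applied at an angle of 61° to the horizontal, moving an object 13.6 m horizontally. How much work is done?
W = Fd cosθ = 106.4×13.6×cos(61°) = 701.54 J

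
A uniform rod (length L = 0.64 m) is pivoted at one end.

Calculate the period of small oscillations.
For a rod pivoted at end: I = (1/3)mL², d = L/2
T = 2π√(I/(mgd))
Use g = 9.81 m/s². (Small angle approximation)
I/m = (1/3)L² = 0.1365 m²; d = L/2 = 0.32 m
T = 2π√(I/(mgd)) = 2π√(0.1365/(9.81×0.32)) = 1.31 s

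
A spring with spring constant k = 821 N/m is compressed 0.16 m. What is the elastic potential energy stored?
PE = ½kx² = ½×821×0.16² = 10.51 J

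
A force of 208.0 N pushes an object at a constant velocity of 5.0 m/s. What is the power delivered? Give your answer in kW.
P = Fv = 208 N × 5 m/s = 1040 W = 1.04 kW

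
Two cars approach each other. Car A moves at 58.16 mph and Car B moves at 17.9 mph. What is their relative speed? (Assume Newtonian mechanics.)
v_rel = v_A + v_B = 58.16 + 17.9 = 76.06 mph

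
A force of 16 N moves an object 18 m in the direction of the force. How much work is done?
W = Fd = 16×18 = 288.0 J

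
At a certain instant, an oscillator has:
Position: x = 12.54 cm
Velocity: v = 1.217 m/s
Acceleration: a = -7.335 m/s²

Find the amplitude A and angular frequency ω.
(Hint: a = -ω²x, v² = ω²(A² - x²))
a = −ω²x → ω = √(|a|/x) = √(7.335/0.1254) = 7.648 rad/s
v² = ω²(A² − x²) → A = √(x² + v²/ω²) = √(0.1254² + 1.217²/7.648²) = 0.2026 m = 20.26 cm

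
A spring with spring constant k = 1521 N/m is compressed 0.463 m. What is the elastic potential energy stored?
PE = ½kx² = ½×1521×0.463² = 163.0 J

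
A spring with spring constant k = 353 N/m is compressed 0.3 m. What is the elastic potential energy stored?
PE = ½kx² = ½×353×0.3² = 15.88 J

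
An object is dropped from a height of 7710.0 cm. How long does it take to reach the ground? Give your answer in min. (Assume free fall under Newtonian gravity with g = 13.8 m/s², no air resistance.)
t = √(2h/g) (with unit conversion) = 0.05571 min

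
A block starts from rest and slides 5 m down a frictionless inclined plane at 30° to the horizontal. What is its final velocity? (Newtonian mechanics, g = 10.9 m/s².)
a = g sin(θ) = 10.9 × sin(30°) = 5.45 m/s²
v = √(2ad) = √(2 × 5.45 × 5) = 7.38 m/s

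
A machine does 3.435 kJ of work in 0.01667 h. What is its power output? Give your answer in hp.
P = W/t = 3435 J / 60.01 s = 57.24 W = 0.07676 hp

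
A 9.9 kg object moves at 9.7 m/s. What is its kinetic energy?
KE = ½mv² = ½×9.9×9.7² = 465.7455 J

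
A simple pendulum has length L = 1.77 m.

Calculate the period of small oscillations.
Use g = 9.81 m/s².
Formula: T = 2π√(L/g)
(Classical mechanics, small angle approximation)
T = 2π√(L/g) = 2π√(1.77/9.81) = 2.669 s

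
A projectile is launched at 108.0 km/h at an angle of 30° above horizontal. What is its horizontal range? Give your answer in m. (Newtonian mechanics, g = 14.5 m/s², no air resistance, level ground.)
R = v₀² sin(2θ) / g (with unit conversion) = 53.75 m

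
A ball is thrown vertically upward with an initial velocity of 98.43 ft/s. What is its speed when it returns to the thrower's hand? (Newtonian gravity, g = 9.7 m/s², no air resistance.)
By conservation of energy, the ball returns at the same speed = 98.43 ft/s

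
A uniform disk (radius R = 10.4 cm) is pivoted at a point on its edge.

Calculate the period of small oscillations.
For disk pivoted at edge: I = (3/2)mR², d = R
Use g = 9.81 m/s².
I/m = (3/2)R² = 0.01622 m²; d = R = 0.104 m
T = 2π√((3/2)R²/(gR)) = 2π√(3R/(2g)) = 0.7923 s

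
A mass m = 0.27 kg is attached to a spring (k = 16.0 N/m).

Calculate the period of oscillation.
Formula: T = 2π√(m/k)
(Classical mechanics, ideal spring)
T = 2π√(m/k) = 2π√(0.27/16.0) = 0.8162 s; f = 1/T = 1.225 Hz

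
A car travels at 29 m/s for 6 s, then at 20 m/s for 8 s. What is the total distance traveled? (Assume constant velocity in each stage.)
d₁ = v₁t₁ = 29 × 6 = 174 m
d₂ = v₂t₂ = 20 × 8 = 160 m
d_total = 174 + 160 = 334 m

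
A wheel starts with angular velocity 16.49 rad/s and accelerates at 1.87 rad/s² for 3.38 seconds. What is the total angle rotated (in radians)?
θ = ω₀t + ½αt² = 16.49×3.38 + ½×1.87×3.38² = 66.42 rad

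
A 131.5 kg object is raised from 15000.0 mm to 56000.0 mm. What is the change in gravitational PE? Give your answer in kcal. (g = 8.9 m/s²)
ΔPE = mg(h₂ − h₁) = 131.5 kg × 8.9 m/s² × (56 − 15) m = 4.798e+04 J = 11.47 kcal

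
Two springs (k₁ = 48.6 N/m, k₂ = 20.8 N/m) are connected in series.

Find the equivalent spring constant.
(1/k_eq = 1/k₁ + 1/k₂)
1/k_eq = 1/48.6 + 1/20.8 = 0.068653; k_eq = 14.57 N/m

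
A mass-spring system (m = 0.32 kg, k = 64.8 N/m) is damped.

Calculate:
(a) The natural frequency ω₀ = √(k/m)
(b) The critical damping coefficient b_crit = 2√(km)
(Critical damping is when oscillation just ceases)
ω₀ = √(k/m) = √(64.8/0.32) = 14.23 rad/s
b_crit = 2√(km) = 2√(64.8×0.32) = 9.107 kg/s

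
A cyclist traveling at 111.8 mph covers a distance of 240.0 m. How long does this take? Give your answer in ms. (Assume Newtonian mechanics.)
t = d/v (with unit conversion) = 4802.0 ms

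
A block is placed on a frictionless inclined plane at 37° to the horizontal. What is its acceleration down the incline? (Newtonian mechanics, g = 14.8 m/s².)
a = g sin(θ) = 14.8 × sin(37°) = 14.8 × 0.6018 = 8.91 m/s²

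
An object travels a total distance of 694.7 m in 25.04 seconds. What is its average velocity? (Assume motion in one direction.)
v_avg = Δd / Δt = 694.7 / 25.04 = 27.74 m/s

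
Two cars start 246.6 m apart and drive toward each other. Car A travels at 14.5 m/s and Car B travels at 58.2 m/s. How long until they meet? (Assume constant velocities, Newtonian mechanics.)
Combined speed: v_combined = 14.5 + 58.2 = 72.7 m/s
Time to meet: t = d/72.7 = 246.6/72.7 = 3.39 s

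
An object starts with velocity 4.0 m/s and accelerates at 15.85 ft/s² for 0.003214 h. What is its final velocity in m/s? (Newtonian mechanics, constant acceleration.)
v = v₀ + at (with unit conversion) = 59.9 m/s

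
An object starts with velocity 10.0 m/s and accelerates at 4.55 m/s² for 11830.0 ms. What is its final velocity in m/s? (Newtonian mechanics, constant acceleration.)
v = v₀ + at (with unit conversion) = 63.83 m/s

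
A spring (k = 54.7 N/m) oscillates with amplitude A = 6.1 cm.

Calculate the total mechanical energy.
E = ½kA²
E = ½kA² = ½×54.7×(0.061)² = 0.1018 J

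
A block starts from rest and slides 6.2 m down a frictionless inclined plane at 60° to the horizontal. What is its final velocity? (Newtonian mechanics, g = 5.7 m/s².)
a = g sin(θ) = 5.7 × sin(60°) = 4.94 m/s²
v = √(2ad) = √(2 × 4.94 × 6.2) = 7.82 m/s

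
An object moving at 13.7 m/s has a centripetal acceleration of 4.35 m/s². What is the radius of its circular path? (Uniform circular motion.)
r = v²/a_c = 13.7²/4.35 = 43.15 m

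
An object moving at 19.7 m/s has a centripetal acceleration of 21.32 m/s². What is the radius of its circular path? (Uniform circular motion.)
r = v²/a_c = 19.7²/21.32 = 18.2 m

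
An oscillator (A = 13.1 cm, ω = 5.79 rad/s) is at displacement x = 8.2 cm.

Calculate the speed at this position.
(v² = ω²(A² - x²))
v = ω√(A² − x²) = 5.79×√(0.131² − 0.082²) = 0.5915 m/s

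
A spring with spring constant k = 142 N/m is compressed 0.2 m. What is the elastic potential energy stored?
PE = ½kx² = ½×142×0.2² = 2.84 J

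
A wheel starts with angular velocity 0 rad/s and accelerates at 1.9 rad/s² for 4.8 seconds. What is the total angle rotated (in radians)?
θ = ω₀t + ½αt² = 0×4.8 + ½×1.9×4.8² = 21.89 rad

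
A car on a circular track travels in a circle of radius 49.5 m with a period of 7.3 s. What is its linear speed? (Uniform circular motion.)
v = 2πr/T = 2π×49.5/7.3 = 42.61 m/s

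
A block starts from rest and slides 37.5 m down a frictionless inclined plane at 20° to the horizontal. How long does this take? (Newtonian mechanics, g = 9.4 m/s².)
a = g sin(θ) = 9.4 × sin(20°) = 3.21 m/s²
t = √(2d/a) = √(2 × 37.5 / 3.21) = 4.83 s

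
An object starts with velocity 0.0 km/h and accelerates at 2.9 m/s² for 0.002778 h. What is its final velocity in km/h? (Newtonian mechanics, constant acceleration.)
v = v₀ + at (with unit conversion) = 104.4 km/h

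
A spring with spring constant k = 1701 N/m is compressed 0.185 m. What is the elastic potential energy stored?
PE = ½kx² = ½×1701×0.185² = 29.11 J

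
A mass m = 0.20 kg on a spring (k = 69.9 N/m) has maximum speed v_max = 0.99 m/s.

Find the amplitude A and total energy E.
½mv²_max = ½kA² → A = v_max√(m/k) = 0.99×√(0.2/69.9) = 0.05296 m = 5.296 cm
E = ½mv²_max = ½×0.2×0.99² = 0.09801 J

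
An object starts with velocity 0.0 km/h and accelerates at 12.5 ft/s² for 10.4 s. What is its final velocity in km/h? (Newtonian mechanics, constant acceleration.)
v = v₀ + at (with unit conversion) = 142.6 km/h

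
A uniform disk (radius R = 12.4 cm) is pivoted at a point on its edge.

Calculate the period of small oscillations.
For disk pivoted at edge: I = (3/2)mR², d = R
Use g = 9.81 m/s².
I/m = (3/2)R² = 0.02306 m²; d = R = 0.124 m
T = 2π√((3/2)R²/(gR)) = 2π√(3R/(2g)) = 0.8652 s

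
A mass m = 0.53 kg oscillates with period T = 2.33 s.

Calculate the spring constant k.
T = 2π√(m/k) → k = m(2π/T)² = 0.53×(2π/2.33)² = 3.854 N/m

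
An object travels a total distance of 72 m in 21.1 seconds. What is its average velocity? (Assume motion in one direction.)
v_avg = Δd / Δt = 72 / 21.1 = 3.41 m/s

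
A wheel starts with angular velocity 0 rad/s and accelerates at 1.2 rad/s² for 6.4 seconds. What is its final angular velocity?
ω = ω₀ + αt = 0 + 1.2 × 6.4 = 7.68 rad/s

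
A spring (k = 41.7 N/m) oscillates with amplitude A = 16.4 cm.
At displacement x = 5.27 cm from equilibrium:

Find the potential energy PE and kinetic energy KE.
E_total = ½kA² = ½×41.7×(0.164)² = 0.5608 J
PE = ½kx² = ½×41.7×(0.0527)² = 0.05791 J
KE = E_total − PE = 0.5029 J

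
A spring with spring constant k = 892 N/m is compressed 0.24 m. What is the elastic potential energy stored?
PE = ½kx² = ½×892×0.24² = 25.69 J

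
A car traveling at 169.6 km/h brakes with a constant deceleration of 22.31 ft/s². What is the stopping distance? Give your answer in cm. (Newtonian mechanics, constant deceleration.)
d = v₀² / (2a) (with unit conversion) = 16320.0 cm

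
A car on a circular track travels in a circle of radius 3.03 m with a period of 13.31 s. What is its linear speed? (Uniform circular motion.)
v = 2πr/T = 2π×3.03/13.31 = 1.43 m/s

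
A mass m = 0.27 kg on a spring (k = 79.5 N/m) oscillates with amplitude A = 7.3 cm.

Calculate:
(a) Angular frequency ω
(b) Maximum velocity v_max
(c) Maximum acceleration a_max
ω = √(k/m) = √(79.5/0.27) = 17.16 rad/s
v_max = ωA = 17.16×0.073 = 1.253 m/s
a_max = ω²A = 17.16²×0.073 = 21.49 m/s²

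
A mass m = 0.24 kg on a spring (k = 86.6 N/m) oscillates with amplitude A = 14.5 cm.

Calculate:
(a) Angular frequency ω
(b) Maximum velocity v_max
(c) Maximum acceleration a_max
ω = √(k/m) = √(86.6/0.24) = 19 rad/s
v_max = ωA = 19×0.145 = 2.754 m/s
a_max = ω²A = 19²×0.145 = 52.32 m/s²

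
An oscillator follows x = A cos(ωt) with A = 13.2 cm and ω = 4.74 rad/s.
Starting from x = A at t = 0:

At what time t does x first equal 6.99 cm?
cos(ωt) = x/A = 6.99/13.2 = 0.5295
ωt = arccos(0.5295) = 1.013 rad
t = 1.013/4.74 = 0.2137 s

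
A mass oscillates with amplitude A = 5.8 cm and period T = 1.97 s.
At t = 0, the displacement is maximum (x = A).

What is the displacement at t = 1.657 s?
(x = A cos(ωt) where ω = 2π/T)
ω = 2π/T = 2π/1.97 = 3.189 rad/s
x = A cos(ωt) = 5.8×cos(3.189×1.657) = 3.142 cm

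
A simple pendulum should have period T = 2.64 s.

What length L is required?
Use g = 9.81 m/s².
T = 2π√(L/g) → L = g(T/2π)² = 9.81×(2.64/2π)² = 1.732 m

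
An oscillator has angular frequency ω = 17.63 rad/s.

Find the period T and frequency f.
T = 2π/ω = 2π/17.63 = 0.3564 s; f = ω/2π = 2.806 Hz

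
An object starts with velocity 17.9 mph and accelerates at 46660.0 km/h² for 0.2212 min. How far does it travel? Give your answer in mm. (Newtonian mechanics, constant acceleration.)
d = v₀t + ½at² (with unit conversion) = 423300.0 mm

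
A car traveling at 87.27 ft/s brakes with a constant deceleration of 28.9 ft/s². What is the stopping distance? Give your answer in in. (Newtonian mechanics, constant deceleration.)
d = v₀² / (2a) (with unit conversion) = 1581.0 in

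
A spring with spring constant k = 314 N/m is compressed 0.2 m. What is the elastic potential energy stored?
PE = ½kx² = ½×314×0.2² = 6.28 J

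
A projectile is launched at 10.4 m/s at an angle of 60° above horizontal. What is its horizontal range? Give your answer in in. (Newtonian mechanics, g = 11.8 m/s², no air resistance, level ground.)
R = v₀² sin(2θ) / g (with unit conversion) = 312.5 in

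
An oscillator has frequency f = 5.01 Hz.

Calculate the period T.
T = 1/f = 1/5.01 = 0.1996 s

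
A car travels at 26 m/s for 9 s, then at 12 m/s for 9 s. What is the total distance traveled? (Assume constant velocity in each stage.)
d₁ = v₁t₁ = 26 × 9 = 234 m
d₂ = v₂t₂ = 12 × 9 = 108 m
d_total = 234 + 108 = 342 m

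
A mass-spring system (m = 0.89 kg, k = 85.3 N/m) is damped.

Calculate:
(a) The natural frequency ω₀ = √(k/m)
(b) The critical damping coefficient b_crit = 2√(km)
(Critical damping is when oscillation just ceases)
ω₀ = √(k/m) = √(85.3/0.89) = 9.79 rad/s
b_crit = 2√(km) = 2√(85.3×0.89) = 17.43 kg/s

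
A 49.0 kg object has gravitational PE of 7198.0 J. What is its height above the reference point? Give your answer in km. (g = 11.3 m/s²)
PE = mgh → h = PE/(mg) = 7198 J / (49 kg × 11.3 m/s²) = 13 m = 0.013 km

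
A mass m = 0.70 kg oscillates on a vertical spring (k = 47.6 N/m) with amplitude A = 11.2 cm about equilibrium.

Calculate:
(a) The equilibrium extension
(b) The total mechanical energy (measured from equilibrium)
x_eq = mg/k = 0.7×9.81/47.6 = 0.1443 m = 14.43 cm
E = ½kA² = ½×47.6×(0.112)² = 0.2985 J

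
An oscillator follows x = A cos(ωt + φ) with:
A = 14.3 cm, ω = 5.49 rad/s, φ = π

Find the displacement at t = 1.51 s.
x = A cos(ωt + φ) = 14.3×cos(5.49×1.51 + π) = 6.038 cm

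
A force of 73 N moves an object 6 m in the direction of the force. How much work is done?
W = Fd = 73×6 = 438.0 J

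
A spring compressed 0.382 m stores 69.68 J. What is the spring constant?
PE = ½kx² → k = 2PE/x² = 2×69.68/0.382² = 955.0 N/m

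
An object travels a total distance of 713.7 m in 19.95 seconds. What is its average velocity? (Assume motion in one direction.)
v_avg = Δd / Δt = 713.7 / 19.95 = 35.77 m/s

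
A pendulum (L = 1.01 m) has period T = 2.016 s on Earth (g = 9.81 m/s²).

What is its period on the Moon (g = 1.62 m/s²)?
T = 2π√(L/g), so T_moon/T_earth = √(g_earth/g_moon)
T_moon = 2π√(1.01/1.62) = 4.961 s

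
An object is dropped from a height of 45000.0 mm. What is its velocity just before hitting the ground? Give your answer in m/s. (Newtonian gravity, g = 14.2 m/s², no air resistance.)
v = √(2gh) (with unit conversion) = 35.75 m/s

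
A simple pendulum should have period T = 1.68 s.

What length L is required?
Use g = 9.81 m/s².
T = 2π√(L/g) → L = g(T/2π)² = 9.81×(1.68/2π)² = 0.7013 m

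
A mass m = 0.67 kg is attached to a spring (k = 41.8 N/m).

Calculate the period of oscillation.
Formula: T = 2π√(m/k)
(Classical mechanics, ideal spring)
T = 2π√(m/k) = 2π√(0.67/41.8) = 0.7955 s; f = 1/T = 1.257 Hz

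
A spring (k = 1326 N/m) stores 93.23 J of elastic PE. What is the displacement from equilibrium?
PE = ½kx² → x = √(2PE/k) = √(2×93.23/1326) = 0.375 m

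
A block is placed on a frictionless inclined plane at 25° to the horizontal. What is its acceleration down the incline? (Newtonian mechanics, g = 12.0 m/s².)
a = g sin(θ) = 12.0 × sin(25°) = 12.0 × 0.4226 = 5.07 m/s²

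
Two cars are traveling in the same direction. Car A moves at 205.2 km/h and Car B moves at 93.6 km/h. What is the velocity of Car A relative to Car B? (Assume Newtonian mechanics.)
v_rel = v_A - v_B = 205.2 - 93.6 = 111.6 km/h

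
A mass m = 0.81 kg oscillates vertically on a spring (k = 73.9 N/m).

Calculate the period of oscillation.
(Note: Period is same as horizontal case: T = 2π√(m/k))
T = 2π√(m/k) = 2π√(0.81/73.9) = 0.6578 s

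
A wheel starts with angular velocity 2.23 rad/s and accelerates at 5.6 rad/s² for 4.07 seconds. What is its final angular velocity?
ω = ω₀ + αt = 2.23 + 5.6 × 4.07 = 25.02 rad/s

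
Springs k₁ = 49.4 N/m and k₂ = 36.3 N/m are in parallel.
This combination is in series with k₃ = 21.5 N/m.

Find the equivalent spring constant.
k₁₂ = k₁ + k₂ = 85.7 N/m (parallel)
1/k_eq = 1/k₁₂ + 1/k₃ → k_eq = 17.19 N/m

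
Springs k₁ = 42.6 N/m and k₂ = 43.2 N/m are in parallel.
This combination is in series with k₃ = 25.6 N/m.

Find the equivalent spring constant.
k₁₂ = k₁ + k₂ = 85.8 N/m (parallel)
1/k_eq = 1/k₁₂ + 1/k₃ → k_eq = 19.72 N/m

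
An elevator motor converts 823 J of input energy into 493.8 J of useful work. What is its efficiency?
η = W_out/W_in = 493.8/823 = 0.6 = 60.0%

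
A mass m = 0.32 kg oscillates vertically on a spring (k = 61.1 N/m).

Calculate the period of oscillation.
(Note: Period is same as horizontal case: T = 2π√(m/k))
T = 2π√(m/k) = 2π√(0.32/61.1) = 0.4547 s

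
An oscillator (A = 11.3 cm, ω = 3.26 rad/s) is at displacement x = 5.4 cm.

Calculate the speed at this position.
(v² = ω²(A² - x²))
v = ω√(A² − x²) = 3.26×√(0.113² − 0.054²) = 0.3236 m/s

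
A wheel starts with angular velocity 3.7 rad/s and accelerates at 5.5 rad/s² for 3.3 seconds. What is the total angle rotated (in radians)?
θ = ω₀t + ½αt² = 3.7×3.3 + ½×5.5×3.3² = 42.16 rad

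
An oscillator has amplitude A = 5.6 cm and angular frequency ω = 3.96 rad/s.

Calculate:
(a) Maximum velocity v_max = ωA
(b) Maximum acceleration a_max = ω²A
v_max = ωA = 3.96×0.056 = 0.2218 m/s
a_max = ω²A = 3.96²×0.056 = 0.8782 m/s²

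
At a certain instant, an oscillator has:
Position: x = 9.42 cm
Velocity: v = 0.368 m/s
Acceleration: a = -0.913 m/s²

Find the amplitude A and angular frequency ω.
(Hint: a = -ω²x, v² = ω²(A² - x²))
a = −ω²x → ω = √(|a|/x) = √(0.913/0.0942) = 3.113 rad/s
v² = ω²(A² − x²) → A = √(x² + v²/ω²) = √(0.0942² + 0.368²/3.113²) = 0.1511 m = 15.11 cm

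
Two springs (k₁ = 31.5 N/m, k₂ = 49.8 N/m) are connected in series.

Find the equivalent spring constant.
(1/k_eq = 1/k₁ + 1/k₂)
1/k_eq = 1/31.5 + 1/49.8 = 0.051826; k_eq = 19.3 N/m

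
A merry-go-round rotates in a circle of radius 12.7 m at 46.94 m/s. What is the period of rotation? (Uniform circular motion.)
T = 2πr/v = 2π×12.7/46.94 = 1.7 s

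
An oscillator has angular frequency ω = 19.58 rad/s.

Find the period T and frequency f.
T = 2π/ω = 2π/19.58 = 0.3209 s; f = ω/2π = 3.116 Hz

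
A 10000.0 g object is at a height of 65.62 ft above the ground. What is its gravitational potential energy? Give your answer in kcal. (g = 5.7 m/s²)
PE = mgh = 10 kg × 5.7 m/s² × 20 m = 1140 J = 0.2725 kcal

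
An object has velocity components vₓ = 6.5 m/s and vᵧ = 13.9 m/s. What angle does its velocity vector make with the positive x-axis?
θ = arctan(vᵧ/vₓ) = arctan(13.9/6.5) = 64.94°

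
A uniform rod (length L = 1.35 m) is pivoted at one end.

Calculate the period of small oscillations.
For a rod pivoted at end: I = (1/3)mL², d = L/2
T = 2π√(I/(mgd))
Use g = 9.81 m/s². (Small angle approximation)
I/m = (1/3)L² = 0.6075 m²; d = L/2 = 0.675 m
T = 2π√(I/(mgd)) = 2π√(0.6075/(9.81×0.675)) = 1.903 s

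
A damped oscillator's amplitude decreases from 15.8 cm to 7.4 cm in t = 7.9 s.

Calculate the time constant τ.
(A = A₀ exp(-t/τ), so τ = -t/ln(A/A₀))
A/A₀ = 7.4/15.8 = 0.4684; ln(A/A₀) = -0.7585
τ = −t/ln(A/A₀) = −7.9/-0.7585 = 10.41 s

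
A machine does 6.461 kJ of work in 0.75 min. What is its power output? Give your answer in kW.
P = W/t = 6461 J / 45 s = 143.6 W = 0.1436 kW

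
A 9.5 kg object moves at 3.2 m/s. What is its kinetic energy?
KE = ½mv² = ½×9.5×3.2² = 48.64 J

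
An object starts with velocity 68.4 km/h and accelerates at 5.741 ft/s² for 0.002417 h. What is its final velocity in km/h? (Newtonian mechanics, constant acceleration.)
v = v₀ + at (with unit conversion) = 123.2 km/h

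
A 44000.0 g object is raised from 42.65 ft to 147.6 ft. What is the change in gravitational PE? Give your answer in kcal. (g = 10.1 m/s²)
ΔPE = mg(h₂ − h₁) = 44 kg × 10.1 m/s² × (44.99 − 13) m = 1.422e+04 J = 3.398 kcal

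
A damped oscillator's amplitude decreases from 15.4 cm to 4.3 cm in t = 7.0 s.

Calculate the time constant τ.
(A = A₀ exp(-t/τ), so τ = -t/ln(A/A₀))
A/A₀ = 4.3/15.4 = 0.2792; ln(A/A₀) = -1.276
τ = −t/ln(A/A₀) = −7.0/-1.276 = 5.487 s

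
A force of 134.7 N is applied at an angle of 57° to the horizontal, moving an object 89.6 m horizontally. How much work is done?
W = Fd cosθ = 134.7×89.6×cos(57°) = 6573.3 J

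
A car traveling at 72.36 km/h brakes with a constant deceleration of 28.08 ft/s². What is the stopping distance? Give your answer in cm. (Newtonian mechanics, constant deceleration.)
d = v₀² / (2a) (with unit conversion) = 2360.0 cm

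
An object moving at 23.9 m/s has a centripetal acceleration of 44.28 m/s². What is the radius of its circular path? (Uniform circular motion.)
r = v²/a_c = 23.9²/44.28 = 12.9 m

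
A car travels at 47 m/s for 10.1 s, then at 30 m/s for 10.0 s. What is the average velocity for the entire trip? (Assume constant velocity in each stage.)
d₁ = v₁t₁ = 47 × 10.1 = 474.7 m
d₂ = v₂t₂ = 30 × 10.0 = 300 m
d_total = 774.7 m, t_total = 20.1 s
v_avg = d_total/t_total = 774.7/20.1 = 38.54 m/s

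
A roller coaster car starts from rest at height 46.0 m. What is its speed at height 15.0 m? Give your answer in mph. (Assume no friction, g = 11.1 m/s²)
mgh₁ = ½mv₂² + mgh₂ → v₂ = √(2g(h₁−h₂)) = √(2×11.1×(46−15)) = 26.23 m/s = 58.68 mph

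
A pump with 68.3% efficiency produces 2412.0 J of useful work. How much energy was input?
W_in = W_out/η = 2412.0/0.683 = 3531.5 J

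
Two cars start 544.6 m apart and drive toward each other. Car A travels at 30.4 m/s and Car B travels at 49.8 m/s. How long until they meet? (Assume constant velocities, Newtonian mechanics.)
Combined speed: v_combined = 30.4 + 49.8 = 80.2 m/s
Time to meet: t = d/80.2 = 544.6/80.2 = 6.79 s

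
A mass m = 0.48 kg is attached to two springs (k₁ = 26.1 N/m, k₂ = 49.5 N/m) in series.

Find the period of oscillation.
k_eq = k₁k₂/(k₁+k₂) = 17.09 N/m
T = 2π√(m/k_eq) = 2π√(0.48/17.09) = 1.053 s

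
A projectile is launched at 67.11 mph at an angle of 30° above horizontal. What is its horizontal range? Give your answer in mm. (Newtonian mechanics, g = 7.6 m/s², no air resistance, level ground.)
R = v₀² sin(2θ) / g (with unit conversion) = 102600.0 mm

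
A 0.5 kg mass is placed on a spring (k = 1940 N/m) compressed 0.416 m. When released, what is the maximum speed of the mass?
½kx² = ½mv² → v = x√(k/m) = 0.416×√(1940/0.5) = 25.91 m/s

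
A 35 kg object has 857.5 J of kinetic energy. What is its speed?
KE = ½mv² → v = √(2KE/m) = √(2×857.5/35) = 7.0 m/s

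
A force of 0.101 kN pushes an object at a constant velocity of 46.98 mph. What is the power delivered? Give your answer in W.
P = Fv = 101 N × 21 m/s = 2121 W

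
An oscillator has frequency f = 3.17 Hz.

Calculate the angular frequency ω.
ω = 2πf = 2π×3.17 = 19.92 rad/s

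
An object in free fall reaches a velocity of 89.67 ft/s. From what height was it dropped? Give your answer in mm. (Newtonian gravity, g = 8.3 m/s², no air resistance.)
h = v²/(2g) (with unit conversion) = 45000.0 mm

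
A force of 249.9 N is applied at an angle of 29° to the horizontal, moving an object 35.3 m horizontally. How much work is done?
W = Fd cosθ = 249.9×35.3×cos(29°) = 7715.4 J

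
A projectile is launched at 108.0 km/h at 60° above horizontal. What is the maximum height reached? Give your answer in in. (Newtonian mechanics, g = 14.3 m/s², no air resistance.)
H = v₀²sin²(θ)/(2g) (with unit conversion) = 929.2 in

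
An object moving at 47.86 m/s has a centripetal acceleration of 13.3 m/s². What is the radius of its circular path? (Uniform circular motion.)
r = v²/a_c = 47.86²/13.3 = 172.22 m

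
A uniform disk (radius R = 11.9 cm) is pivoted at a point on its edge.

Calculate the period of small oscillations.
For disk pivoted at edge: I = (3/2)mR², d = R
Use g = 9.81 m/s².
I/m = (3/2)R² = 0.02124 m²; d = R = 0.119 m
T = 2π√((3/2)R²/(gR)) = 2π√(3R/(2g)) = 0.8475 s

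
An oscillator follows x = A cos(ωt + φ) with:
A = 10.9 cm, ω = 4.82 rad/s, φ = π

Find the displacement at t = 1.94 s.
x = A cos(ωt + φ) = 10.9×cos(4.82×1.94 + π) = 10.87 cm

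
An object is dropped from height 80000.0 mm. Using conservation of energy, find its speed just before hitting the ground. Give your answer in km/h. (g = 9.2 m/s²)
mgh = ½mv² → v = √(2gh) = √(2×9.2×80) = 38.37 m/s = 138.1 km/h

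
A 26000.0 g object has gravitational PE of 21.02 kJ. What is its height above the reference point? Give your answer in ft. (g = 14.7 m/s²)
PE = mgh → h = PE/(mg) = 2.102e+04 J / (26 kg × 14.7 m/s²) = 55 m = 180.4 ft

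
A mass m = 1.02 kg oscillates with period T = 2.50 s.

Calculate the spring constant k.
T = 2π√(m/k) → k = m(2π/T)² = 1.02×(2π/2.5)² = 6.443 N/m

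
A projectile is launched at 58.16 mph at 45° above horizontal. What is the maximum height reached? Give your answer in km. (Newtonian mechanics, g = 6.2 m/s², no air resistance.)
H = v₀²sin²(θ)/(2g) (with unit conversion) = 0.02726 km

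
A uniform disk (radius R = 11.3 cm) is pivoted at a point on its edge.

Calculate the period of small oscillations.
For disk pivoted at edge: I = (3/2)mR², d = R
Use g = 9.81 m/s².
I/m = (3/2)R² = 0.01915 m²; d = R = 0.113 m
T = 2π√((3/2)R²/(gR)) = 2π√(3R/(2g)) = 0.8259 s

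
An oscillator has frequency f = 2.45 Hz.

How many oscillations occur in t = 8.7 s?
n = f×t = 2.45×8.7 = 21.32 oscillations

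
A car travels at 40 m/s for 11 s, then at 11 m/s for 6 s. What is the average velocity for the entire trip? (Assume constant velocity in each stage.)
d₁ = v₁t₁ = 40 × 11 = 440 m
d₂ = v₂t₂ = 11 × 6 = 66 m
d_total = 506 m, t_total = 17 s
v_avg = d_total/t_total = 506/17 = 29.76 m/s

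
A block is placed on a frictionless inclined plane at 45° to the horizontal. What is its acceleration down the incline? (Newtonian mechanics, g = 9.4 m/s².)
a = g sin(θ) = 9.4 × sin(45°) = 9.4 × 0.7071 = 6.65 m/s²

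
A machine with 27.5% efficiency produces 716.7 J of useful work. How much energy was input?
W_in = W_out/η = 716.7/0.275 = 2606.2 J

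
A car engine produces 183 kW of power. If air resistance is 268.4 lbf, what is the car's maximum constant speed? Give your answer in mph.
P = Fv → v = P/F = 183000 W / 1194 N = 153.3 m/s = 342.9 mph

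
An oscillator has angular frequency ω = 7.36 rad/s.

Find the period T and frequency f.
T = 2π/ω = 2π/7.36 = 0.8537 s; f = ω/2π = 1.171 Hz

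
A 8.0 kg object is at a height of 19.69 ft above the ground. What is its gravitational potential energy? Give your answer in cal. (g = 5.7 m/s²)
PE = mgh = 8 kg × 5.7 m/s² × 6.002 m = 273.7 J = 65.41 cal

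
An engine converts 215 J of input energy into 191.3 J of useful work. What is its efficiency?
η = W_out/W_in = 191.3/215 = 0.8898 = 88.98%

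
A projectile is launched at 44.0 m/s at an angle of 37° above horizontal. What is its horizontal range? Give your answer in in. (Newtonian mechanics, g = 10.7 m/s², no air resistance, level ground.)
R = v₀² sin(2θ) / g (with unit conversion) = 6847.0 in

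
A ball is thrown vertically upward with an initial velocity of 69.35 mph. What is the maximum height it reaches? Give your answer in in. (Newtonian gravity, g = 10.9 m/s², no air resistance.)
h_max = v₀²/(2g) (with unit conversion) = 1736.0 in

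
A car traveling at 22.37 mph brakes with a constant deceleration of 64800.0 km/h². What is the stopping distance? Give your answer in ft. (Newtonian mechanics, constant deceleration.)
d = v₀² / (2a) (with unit conversion) = 32.81 ft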